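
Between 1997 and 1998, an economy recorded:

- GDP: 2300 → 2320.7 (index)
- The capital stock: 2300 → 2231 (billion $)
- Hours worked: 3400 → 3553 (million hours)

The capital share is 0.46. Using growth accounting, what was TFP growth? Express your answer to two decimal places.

-0.15%

GDP growth = (2320.7 − 2300) / 2300 = 0.9%.
The capital stock growth = (2231 − 2300) / 2300 = -3%.
Hours worked growth = (3553 − 3400) / 3400 = 4.5%.
Labor's share = 1 − 0.46 = 0.54.
The capital stock: 0.46 × (-3) = -1.38 pp.
Hours worked: 0.54 × 4.5 = 2.43 pp.
TFP growth = 0.9 − 1.05 = -0.15%.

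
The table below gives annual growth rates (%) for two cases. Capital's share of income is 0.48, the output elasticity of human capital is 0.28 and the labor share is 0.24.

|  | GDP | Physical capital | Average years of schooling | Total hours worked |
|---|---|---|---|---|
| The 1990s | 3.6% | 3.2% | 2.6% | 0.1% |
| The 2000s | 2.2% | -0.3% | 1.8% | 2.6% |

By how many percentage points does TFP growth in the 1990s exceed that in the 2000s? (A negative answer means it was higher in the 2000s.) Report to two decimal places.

0.10 percentage points

Labor's share = 1 − 0.48 − 0.28 = 0.24.
The 1990s: TFP = 3.6 − 1.536 − 0.728 − 0.024 = 1.312%.
The 2000s: TFP = 2.2 + 0.144 − 0.504 − 0.624 = 1.216%.
Difference = 1.312 − (1.216) = 0.096 pp.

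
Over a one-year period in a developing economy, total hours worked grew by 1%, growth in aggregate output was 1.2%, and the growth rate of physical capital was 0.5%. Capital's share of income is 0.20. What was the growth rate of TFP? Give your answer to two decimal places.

Labor's share = 1 − 0.2 = 0.8.
Physical capital: 0.2 × 0.5 = 0.1 pp.
Total hours worked: 0.8 × 1 = 0.8 pp.
TFP growth = 1.2 − 0.9 = 0.3%.

0.30%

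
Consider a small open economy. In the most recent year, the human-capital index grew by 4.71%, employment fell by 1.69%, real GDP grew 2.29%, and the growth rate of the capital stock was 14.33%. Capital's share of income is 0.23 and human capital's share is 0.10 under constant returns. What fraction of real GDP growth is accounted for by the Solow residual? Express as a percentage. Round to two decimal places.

Labor's share = 1 − 0.23 − 0.1 = 0.67.
The capital stock: 0.23 × 14.33 = 3.2959 pp.
The human-capital index: 0.1 × 4.71 = 0.471 pp.
Employment: 0.67 × (-1.69) = -1.1323 pp.
TFP growth = 2.29 − 2.6346 = -0.3446%.
TFP share of growth = -0.3446 / 2.29 × 100 = -15.048%.

-15.05%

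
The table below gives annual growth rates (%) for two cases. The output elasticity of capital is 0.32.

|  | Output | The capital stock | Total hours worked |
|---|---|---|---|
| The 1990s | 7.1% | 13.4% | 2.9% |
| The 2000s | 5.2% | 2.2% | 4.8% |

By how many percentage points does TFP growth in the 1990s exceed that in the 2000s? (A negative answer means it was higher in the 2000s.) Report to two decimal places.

Labor's share = 1 − 0.32 = 0.68.
The 1990s: TFP = 7.1 − 4.288 − 1.972 = 0.84%.
The 2000s: TFP = 5.2 − 0.704 − 3.264 = 1.232%.
Difference = 0.84 − (1.232) = -0.392 pp.

-0.39 percentage points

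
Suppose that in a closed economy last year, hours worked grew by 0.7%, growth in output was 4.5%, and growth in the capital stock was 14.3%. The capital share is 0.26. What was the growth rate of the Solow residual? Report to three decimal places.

Labor's share = 1 − 0.26 = 0.74.
The capital stock: 0.26 × 14.3 = 3.718 pp.
Hours worked: 0.74 × 0.7 = 0.518 pp.
TFP growth = 4.5 − 4.236 = 0.264%.

0.264%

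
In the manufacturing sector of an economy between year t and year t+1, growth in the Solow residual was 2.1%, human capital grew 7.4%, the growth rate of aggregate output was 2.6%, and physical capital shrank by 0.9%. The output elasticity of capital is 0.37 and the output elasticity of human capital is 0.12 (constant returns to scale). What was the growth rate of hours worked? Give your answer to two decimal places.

-0.11%

Labor's share = 1 − 0.37 − 0.12 = 0.51.
gY = gA + 0.37×(-0.9) + 0.12×7.4 + 0.51×g.
0.51×g = 2.6 − 2.1 − 0.555 = -0.055.
g = -0.055 / 0.51 = -0.1078%.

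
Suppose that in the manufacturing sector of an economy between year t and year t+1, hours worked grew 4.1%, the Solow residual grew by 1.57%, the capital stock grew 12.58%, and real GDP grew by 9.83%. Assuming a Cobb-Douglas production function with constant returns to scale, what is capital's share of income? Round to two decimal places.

gY = gA + α·gK + (1−α)·gL, so gY − gA − gL = α(gK − gL).
9.83 − 1.57 − 4.1 = α × (12.58 − 4.1).
4.16 = 8.48 α, so α = 0.4906.

α = 0.49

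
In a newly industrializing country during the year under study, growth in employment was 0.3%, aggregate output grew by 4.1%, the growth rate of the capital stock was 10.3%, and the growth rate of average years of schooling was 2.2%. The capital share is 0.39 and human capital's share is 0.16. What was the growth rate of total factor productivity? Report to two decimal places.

-0.40%

Labor's share = 1 − 0.39 − 0.16 = 0.45.
The capital stock: 0.39 × 10.3 = 4.017 pp.
Average years of schooling: 0.16 × 2.2 = 0.352 pp.
Employment: 0.45 × 0.3 = 0.135 pp.
TFP growth = 4.1 − 4.504 = -0.404%.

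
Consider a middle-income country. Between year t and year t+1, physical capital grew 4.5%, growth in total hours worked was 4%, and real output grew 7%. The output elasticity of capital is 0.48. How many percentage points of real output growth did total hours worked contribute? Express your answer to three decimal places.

Labor's share = 1 − 0.48 = 0.52.
Contribution = share × growth = 0.52 × 4 = 2.08 pp.

2.080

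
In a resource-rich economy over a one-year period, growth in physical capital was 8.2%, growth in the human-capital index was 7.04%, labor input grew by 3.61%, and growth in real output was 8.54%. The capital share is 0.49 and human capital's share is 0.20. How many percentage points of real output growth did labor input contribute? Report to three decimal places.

1.119 pp

Labor's share = 1 − 0.49 − 0.2 = 0.31.
Contribution = share × growth = 0.31 × 3.61 = 1.1191 pp.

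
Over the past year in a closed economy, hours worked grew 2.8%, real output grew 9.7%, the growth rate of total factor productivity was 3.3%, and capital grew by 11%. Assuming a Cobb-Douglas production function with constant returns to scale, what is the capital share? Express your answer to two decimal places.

gY = gA + α·gK + (1−α)·gL, so gY − gA − gL = α(gK − gL).
9.7 − 3.3 − 2.8 = α × (11 − 2.8).
3.6 = 8.2 α, so α = 0.439.

The capital share is 0.44.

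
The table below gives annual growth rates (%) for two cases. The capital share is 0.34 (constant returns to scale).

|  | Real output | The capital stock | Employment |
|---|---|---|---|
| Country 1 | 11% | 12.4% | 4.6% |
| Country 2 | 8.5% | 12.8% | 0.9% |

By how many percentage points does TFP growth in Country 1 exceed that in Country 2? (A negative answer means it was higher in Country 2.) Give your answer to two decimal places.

0.19 percentage points

Labor's share = 1 − 0.34 = 0.66.
Country 1: TFP = 11 − 4.216 − 3.036 = 3.748%.
Country 2: TFP = 8.5 − 4.352 − 0.594 = 3.554%.
Difference = 3.748 − (3.554) = 0.194 pp.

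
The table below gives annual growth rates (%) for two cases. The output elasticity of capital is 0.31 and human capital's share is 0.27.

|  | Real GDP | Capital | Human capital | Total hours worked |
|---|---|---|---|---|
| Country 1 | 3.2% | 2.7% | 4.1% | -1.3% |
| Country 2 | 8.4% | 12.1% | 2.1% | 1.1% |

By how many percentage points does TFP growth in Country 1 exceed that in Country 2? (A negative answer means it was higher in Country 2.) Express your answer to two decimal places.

Labor's share = 1 − 0.31 − 0.27 = 0.42.
Country 1: TFP = 3.2 − 0.837 − 1.107 + 0.546 = 1.802%.
Country 2: TFP = 8.4 − 3.751 − 0.567 − 0.462 = 3.62%.
Difference = 1.802 − (3.62) = -1.818 pp.

-1.82 percentage points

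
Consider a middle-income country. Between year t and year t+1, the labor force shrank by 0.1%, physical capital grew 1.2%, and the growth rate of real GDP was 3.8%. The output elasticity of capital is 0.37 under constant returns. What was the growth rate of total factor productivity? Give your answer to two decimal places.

Labor's share = 1 − 0.37 = 0.63.
Physical capital: 0.37 × 1.2 = 0.444 pp.
The labor force: 0.63 × (-0.1) = -0.063 pp.
TFP growth = 3.8 − 0.381 = 3.419%.

Total factor productivity growth was 3.42%.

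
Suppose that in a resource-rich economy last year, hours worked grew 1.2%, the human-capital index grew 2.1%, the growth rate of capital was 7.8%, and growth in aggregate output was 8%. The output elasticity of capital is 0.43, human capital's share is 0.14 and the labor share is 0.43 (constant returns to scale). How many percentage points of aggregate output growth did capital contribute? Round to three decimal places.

3.354 pp

Contribution = share × growth = 0.43 × 7.8 = 3.354 pp.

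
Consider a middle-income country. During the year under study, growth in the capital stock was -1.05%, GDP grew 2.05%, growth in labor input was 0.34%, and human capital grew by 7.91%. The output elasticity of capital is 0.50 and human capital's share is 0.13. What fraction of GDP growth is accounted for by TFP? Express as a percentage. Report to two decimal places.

Labor's share = 1 − 0.5 − 0.13 = 0.37.
The capital stock: 0.5 × (-1.05) = -0.525 pp.
Human capital: 0.13 × 7.91 = 1.0283 pp.
Labor input: 0.37 × 0.34 = 0.1258 pp.
TFP growth = 2.05 − 0.6291 = 1.4209%.
TFP share of growth = 1.4209 / 2.05 × 100 = 69.3122%.

TFP accounted for 69.31% of growth.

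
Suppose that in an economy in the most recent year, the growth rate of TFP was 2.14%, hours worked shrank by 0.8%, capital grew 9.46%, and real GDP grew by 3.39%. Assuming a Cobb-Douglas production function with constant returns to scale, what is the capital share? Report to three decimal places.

0.200

gY = gA + α·gK + (1−α)·gL, so gY − gA − gL = α(gK − gL).
3.39 − 2.14 + 0.8 = α × (9.46 − (-0.8)).
2.05 = 10.26 α, so α = 0.19981.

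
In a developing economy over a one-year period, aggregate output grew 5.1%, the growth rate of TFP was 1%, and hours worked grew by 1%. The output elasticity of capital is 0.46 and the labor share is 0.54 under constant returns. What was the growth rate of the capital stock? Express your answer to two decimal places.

7.74%

Labor's share = 1 − 0.46 = 0.54.
gY = gA + 0.54×1 + 0.46×g.
0.46×g = 5.1 − 1 − 0.54 = 3.56.
g = 3.56 / 0.46 = 7.7391%.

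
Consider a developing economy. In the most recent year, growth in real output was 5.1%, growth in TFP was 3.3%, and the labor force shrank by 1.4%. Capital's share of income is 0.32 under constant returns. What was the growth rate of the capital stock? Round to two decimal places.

Labor's share = 1 − 0.32 = 0.68.
gY = gA + 0.68×(-1.4) + 0.32×g.
0.32×g = 5.1 − 3.3 + 0.952 = 2.752.
g = 2.752 / 0.32 = 8.6%.

The capital stock growth was 8.60%.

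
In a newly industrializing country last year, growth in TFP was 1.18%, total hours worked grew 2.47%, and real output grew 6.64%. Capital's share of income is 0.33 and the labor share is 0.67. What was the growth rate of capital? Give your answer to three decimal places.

Labor's share = 1 − 0.33 = 0.67.
gY = gA + 0.67×2.47 + 0.33×g.
0.33×g = 6.64 − 1.18 − 1.6549 = 3.8051.
g = 3.8051 / 0.33 = 11.53061%.

Capital growth was 11.531%.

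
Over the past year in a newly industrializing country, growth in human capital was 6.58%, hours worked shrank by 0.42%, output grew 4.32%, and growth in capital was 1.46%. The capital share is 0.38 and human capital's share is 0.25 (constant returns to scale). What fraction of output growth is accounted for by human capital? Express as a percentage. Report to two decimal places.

Human capital accounted for 38.08% of growth.

Human capital contributed 0.25 × 6.58 = 1.645 pp.
Share of growth = 1.645 / 4.32 × 100 = 38.0787%.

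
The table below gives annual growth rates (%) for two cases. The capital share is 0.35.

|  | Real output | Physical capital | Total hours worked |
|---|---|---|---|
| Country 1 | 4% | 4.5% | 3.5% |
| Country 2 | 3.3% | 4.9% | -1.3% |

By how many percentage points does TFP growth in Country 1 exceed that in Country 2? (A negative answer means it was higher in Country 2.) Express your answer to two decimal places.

-2.28 percentage points

Labor's share = 1 − 0.35 = 0.65.
Country 1: TFP = 4 − 1.575 − 2.275 = 0.15%.
Country 2: TFP = 3.3 − 1.715 + 0.845 = 2.43%.
Difference = 0.15 − (2.43) = -2.28 pp.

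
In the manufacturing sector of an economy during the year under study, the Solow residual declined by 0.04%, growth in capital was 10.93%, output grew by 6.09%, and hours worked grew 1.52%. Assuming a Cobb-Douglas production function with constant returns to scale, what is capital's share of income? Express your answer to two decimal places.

0.49

gY = gA + α·gK + (1−α)·gL, so gY − gA − gL = α(gK − gL).
6.09 + 0.04 − 1.52 = α × (10.93 − 1.52).
4.61 = 9.41 α, so α = 0.4899.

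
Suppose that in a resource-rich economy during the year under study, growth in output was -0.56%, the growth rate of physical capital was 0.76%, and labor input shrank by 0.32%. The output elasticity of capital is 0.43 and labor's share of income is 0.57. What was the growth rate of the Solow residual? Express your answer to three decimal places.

Labor's share = 1 − 0.43 = 0.57.
Physical capital: 0.43 × 0.76 = 0.3268 pp.
Labor input: 0.57 × (-0.32) = -0.1824 pp.
TFP growth = -0.56 − 0.1444 = -0.7044%.

-0.704%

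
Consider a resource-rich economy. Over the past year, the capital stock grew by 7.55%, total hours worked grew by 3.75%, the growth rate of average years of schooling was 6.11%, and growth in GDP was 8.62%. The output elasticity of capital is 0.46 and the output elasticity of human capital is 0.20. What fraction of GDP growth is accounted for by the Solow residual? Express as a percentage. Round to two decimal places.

Labor's share = 1 − 0.46 − 0.2 = 0.34.
The capital stock: 0.46 × 7.55 = 3.473 pp.
Average years of schooling: 0.2 × 6.11 = 1.222 pp.
Total hours worked: 0.34 × 3.75 = 1.275 pp.
TFP growth = 8.62 − 5.97 = 2.65%.
TFP share of growth = 2.65 / 8.62 × 100 = 30.7425%.

30.74%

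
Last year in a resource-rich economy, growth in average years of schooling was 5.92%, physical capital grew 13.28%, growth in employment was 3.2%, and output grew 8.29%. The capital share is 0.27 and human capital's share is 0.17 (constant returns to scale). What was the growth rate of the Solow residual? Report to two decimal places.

The Solow residual grew 1.91%.

Labor's share = 1 − 0.27 − 0.17 = 0.56.
Physical capital: 0.27 × 13.28 = 3.5856 pp.
Average years of schooling: 0.17 × 5.92 = 1.0064 pp.
Employment: 0.56 × 3.2 = 1.792 pp.
TFP growth = 8.29 − 6.384 = 1.906%.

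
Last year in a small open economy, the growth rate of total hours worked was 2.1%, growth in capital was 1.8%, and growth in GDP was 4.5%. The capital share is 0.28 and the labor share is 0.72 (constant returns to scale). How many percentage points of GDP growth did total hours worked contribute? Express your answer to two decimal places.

1.51 percentage points

Labor's share = 1 − 0.28 = 0.72.
Contribution = share × growth = 0.72 × 2.1 = 1.512 pp.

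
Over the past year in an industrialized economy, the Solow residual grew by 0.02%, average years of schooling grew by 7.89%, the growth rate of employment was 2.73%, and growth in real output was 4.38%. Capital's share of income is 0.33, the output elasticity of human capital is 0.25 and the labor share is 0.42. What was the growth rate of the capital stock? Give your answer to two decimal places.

The capital stock grew 3.76%.

Labor's share = 1 − 0.33 − 0.25 = 0.42.
gY = gA + 0.25×7.89 + 0.42×2.73 + 0.33×g.
0.33×g = 4.38 − 0.02 − 3.1191 = 1.2409.
g = 1.2409 / 0.33 = 3.7603%.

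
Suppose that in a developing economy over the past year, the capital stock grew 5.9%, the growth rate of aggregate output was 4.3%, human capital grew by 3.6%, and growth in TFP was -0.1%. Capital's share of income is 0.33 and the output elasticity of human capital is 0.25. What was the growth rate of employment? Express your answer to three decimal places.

Employment grew 3.698%.

Labor's share = 1 − 0.33 − 0.25 = 0.42.
gY = gA + 0.33×5.9 + 0.25×3.6 + 0.42×g.
0.42×g = 4.3 + 0.1 − 2.847 = 1.553.
g = 1.553 / 0.42 = 3.69762%.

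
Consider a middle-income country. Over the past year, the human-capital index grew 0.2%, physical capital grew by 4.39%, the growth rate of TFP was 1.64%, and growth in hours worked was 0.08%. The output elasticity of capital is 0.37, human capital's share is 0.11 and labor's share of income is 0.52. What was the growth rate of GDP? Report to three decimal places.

Labor's share = 1 − 0.37 − 0.11 = 0.52.
Physical capital: 0.37 × 4.39 = 1.6243 pp.
The human-capital index: 0.11 × 0.2 = 0.022 pp.
Hours worked: 0.52 × 0.08 = 0.0416 pp.
Output growth = 1.64 + 1.6879 = 3.3279%.

GDP grew 3.328%.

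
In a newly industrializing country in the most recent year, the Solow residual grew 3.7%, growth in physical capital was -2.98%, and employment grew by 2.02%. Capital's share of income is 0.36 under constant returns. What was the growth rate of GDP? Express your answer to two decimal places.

Labor's share = 1 − 0.36 = 0.64.
Physical capital: 0.36 × (-2.98) = -1.0728 pp.
Employment: 0.64 × 2.02 = 1.2928 pp.
Output growth = 3.7 + 0.22 = 3.92%.

3.92%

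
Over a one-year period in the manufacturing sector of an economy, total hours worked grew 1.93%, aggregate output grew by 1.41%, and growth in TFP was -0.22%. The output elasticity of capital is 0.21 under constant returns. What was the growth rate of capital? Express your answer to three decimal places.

Capital growth was 0.501%.

Labor's share = 1 − 0.21 = 0.79.
gY = gA + 0.79×1.93 + 0.21×g.
0.21×g = 1.41 + 0.22 − 1.5247 = 0.1053.
g = 0.1053 / 0.21 = 0.50143%.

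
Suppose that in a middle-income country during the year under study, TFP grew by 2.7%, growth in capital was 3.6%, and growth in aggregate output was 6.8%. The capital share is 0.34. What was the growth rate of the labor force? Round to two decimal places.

4.36%

Labor's share = 1 − 0.34 = 0.66.
gY = gA + 0.34×3.6 + 0.66×g.
0.66×g = 6.8 − 2.7 − 1.224 = 2.876.
g = 2.876 / 0.66 = 4.3576%.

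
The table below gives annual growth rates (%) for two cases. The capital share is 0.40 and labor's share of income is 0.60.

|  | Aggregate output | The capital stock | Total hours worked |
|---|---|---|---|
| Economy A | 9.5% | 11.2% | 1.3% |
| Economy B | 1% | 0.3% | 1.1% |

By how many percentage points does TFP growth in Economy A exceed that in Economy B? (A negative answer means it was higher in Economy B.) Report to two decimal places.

Labor's share = 1 − 0.4 = 0.6.
Economy A: TFP = 9.5 − 4.48 − 0.78 = 4.24%.
Economy B: TFP = 1 − 0.12 − 0.66 = 0.22%.
Difference = 4.24 − (0.22) = 4.02 pp.

4.02 percentage points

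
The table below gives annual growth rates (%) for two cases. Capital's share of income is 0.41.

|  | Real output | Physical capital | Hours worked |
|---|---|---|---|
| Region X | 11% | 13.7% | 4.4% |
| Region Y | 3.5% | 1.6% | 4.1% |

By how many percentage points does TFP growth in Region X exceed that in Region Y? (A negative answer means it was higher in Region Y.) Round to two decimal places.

2.36 percentage points

Labor's share = 1 − 0.41 = 0.59.
Region X: TFP = 11 − 5.617 − 2.596 = 2.787%.
Region Y: TFP = 3.5 − 0.656 − 2.419 = 0.425%.
Difference = 2.787 − (0.425) = 2.362 pp.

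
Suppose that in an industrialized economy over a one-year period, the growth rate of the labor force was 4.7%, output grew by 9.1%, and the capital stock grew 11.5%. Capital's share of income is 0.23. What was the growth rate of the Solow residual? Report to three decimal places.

Labor's share = 1 − 0.23 = 0.77.
The capital stock: 0.23 × 11.5 = 2.645 pp.
The labor force: 0.77 × 4.7 = 3.619 pp.
TFP growth = 9.1 − 6.264 = 2.836%.

2.836%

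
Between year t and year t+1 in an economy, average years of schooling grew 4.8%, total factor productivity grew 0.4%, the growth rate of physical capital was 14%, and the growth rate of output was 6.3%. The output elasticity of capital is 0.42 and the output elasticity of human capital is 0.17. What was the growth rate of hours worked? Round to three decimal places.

Labor's share = 1 − 0.42 − 0.17 = 0.41.
gY = gA + 0.42×14 + 0.17×4.8 + 0.41×g.
0.41×g = 6.3 − 0.4 − 6.696 = -0.796.
g = -0.796 / 0.41 = -1.94146%.

-1.941%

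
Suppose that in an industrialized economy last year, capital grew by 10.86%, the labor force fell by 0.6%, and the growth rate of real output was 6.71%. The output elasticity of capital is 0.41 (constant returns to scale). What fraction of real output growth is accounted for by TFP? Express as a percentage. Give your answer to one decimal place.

TFP accounted for 38.9% of growth.

Labor's share = 1 − 0.41 = 0.59.
Capital: 0.41 × 10.86 = 4.4526 pp.
The labor force: 0.59 × (-0.6) = -0.354 pp.
TFP growth = 6.71 − 4.0986 = 2.6114%.
TFP share of growth = 2.6114 / 6.71 × 100 = 38.918%.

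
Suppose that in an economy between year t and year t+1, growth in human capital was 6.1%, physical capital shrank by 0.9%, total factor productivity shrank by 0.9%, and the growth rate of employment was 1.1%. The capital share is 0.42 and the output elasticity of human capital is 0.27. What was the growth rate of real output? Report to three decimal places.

0.710%

Labor's share = 1 − 0.42 − 0.27 = 0.31.
Physical capital: 0.42 × (-0.9) = -0.378 pp.
Human capital: 0.27 × 6.1 = 1.647 pp.
Employment: 0.31 × 1.1 = 0.341 pp.
Output growth = -0.9 + 1.61 = 0.71%.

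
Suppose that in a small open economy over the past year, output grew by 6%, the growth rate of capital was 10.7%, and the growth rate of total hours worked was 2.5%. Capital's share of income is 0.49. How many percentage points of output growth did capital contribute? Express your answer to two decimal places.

5.24

Contribution = share × growth = 0.49 × 10.7 = 5.243 pp.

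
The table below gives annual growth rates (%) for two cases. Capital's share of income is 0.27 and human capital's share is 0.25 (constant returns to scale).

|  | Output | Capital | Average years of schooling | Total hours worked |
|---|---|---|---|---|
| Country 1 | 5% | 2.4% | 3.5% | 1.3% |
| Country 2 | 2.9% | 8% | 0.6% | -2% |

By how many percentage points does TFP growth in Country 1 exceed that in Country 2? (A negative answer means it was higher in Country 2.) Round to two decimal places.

1.30 percentage points

Labor's share = 1 − 0.27 − 0.25 = 0.48.
Country 1: TFP = 5 − 0.648 − 0.875 − 0.624 = 2.853%.
Country 2: TFP = 2.9 − 2.16 − 0.15 + 0.96 = 1.55%.
Difference = 2.853 − (1.55) = 1.303 pp.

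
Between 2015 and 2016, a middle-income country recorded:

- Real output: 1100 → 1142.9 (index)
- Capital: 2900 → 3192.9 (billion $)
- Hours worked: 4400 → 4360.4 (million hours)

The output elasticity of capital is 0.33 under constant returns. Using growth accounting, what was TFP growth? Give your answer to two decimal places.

1.17%

Real output growth = (1142.9 − 1100) / 1100 = 3.9%.
Capital growth = (3192.9 − 2900) / 2900 = 10.1%.
Hours worked growth = (4360.4 − 4400) / 4400 = -0.9%.
Labor's share = 1 − 0.33 = 0.67.
Capital: 0.33 × 10.1 = 3.333 pp.
Hours worked: 0.67 × (-0.9) = -0.603 pp.
TFP growth = 3.9 − 2.73 = 1.17%.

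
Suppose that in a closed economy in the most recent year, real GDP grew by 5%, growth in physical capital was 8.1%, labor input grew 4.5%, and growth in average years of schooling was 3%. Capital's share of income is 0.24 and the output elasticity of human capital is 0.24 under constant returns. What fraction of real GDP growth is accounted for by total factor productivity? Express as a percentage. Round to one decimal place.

Labor's share = 1 − 0.24 − 0.24 = 0.52.
Physical capital: 0.24 × 8.1 = 1.944 pp.
Average years of schooling: 0.24 × 3 = 0.72 pp.
Labor input: 0.52 × 4.5 = 2.34 pp.
TFP growth = 5 − 5.004 = -0.004%.
TFP share of growth = -0.004 / 5 × 100 = -0.08%.

-0.1%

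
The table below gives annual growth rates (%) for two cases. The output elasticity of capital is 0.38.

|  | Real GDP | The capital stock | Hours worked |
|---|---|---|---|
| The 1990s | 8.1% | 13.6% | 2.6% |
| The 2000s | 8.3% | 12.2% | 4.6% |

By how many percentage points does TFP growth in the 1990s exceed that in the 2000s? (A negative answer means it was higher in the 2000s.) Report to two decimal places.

Labor's share = 1 − 0.38 = 0.62.
The 1990s: TFP = 8.1 − 5.168 − 1.612 = 1.32%.
The 2000s: TFP = 8.3 − 4.636 − 2.852 = 0.812%.
Difference = 1.32 − (0.812) = 0.508 pp.

0.51 percentage points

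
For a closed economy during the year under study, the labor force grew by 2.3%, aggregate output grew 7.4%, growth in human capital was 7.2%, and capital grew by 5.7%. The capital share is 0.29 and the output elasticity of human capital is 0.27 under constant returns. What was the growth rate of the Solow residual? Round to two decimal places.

The Solow residual growth was 2.79%.

Labor's share = 1 − 0.29 − 0.27 = 0.44.
Capital: 0.29 × 5.7 = 1.653 pp.
Human capital: 0.27 × 7.2 = 1.944 pp.
The labor force: 0.44 × 2.3 = 1.012 pp.
TFP growth = 7.4 − 4.609 = 2.791%.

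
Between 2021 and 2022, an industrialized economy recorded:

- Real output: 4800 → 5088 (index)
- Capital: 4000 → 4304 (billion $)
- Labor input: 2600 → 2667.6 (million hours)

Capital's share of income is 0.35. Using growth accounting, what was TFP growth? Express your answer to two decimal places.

TFP grew 1.65%.

Real output growth = (5088 − 4800) / 4800 = 6%.
Capital growth = (4304 − 4000) / 4000 = 7.6%.
Labor input growth = (2667.6 − 2600) / 2600 = 2.6%.
Labor's share = 1 − 0.35 = 0.65.
Capital: 0.35 × 7.6 = 2.66 pp.
Labor input: 0.65 × 2.6 = 1.69 pp.
TFP growth = 6 − 4.35 = 1.65%.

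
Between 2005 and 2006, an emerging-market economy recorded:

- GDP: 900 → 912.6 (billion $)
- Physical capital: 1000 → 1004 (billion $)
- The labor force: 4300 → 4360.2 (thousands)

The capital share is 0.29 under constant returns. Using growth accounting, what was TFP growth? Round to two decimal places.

GDP growth = (912.6 − 900) / 900 = 1.4%.
Physical capital growth = (1004 − 1000) / 1000 = 0.4%.
The labor force growth = (4360.2 − 4300) / 4300 = 1.4%.
Labor's share = 1 − 0.29 = 0.71.
Physical capital: 0.29 × 0.4 = 0.116 pp.
The labor force: 0.71 × 1.4 = 0.994 pp.
TFP growth = 1.4 − 1.11 = 0.29%.

0.29%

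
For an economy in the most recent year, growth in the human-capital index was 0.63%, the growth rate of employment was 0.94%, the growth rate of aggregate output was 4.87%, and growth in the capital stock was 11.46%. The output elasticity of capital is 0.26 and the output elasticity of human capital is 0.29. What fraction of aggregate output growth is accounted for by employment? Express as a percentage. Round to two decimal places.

Labor's share = 1 − 0.26 − 0.29 = 0.45.
Employment contributed 0.45 × 0.94 = 0.423 pp.
Share of growth = 0.423 / 4.87 × 100 = 8.6858%.

Employment accounted for 8.69% of growth.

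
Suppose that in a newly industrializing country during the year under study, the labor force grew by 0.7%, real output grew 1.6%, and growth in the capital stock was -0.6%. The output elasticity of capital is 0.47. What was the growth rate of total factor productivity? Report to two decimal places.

1.51%

Labor's share = 1 − 0.47 = 0.53.
The capital stock: 0.47 × (-0.6) = -0.282 pp.
The labor force: 0.53 × 0.7 = 0.371 pp.
TFP growth = 1.6 − 0.089 = 1.511%.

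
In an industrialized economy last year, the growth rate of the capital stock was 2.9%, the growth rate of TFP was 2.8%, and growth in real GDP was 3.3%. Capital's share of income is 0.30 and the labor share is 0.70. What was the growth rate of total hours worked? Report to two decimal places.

Labor's share = 1 − 0.3 = 0.7.
gY = gA + 0.3×2.9 + 0.7×g.
0.7×g = 3.3 − 2.8 − 0.87 = -0.37.
g = -0.37 / 0.7 = -0.5286%.

-0.53%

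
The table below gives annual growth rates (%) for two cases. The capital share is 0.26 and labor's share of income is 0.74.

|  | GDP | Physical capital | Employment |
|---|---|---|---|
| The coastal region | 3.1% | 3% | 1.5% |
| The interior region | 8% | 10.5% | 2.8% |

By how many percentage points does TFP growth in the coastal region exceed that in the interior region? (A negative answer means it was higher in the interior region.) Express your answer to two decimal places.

Labor's share = 1 − 0.26 = 0.74.
The coastal region: TFP = 3.1 − 0.78 − 1.11 = 1.21%.
The interior region: TFP = 8 − 2.73 − 2.072 = 3.198%.
Difference = 1.21 − (3.198) = -1.988 pp.

-1.99 percentage points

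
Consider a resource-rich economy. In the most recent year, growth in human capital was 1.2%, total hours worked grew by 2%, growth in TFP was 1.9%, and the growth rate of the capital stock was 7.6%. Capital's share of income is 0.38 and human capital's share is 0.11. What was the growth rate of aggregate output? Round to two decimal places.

Labor's share = 1 − 0.38 − 0.11 = 0.51.
The capital stock: 0.38 × 7.6 = 2.888 pp.
Human capital: 0.11 × 1.2 = 0.132 pp.
Total hours worked: 0.51 × 2 = 1.02 pp.
Output growth = 1.9 + 4.04 = 5.94%.

5.94%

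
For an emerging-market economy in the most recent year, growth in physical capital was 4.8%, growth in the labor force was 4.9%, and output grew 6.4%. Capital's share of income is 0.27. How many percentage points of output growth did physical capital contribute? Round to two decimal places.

1.30 percentage points

Contribution = share × growth = 0.27 × 4.8 = 1.296 pp.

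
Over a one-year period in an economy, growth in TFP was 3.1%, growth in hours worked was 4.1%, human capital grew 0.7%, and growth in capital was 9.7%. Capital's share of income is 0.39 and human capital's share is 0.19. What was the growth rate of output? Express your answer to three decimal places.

8.738%

Labor's share = 1 − 0.39 − 0.19 = 0.42.
Capital: 0.39 × 9.7 = 3.783 pp.
Human capital: 0.19 × 0.7 = 0.133 pp.
Hours worked: 0.42 × 4.1 = 1.722 pp.
Output growth = 3.1 + 5.638 = 8.738%.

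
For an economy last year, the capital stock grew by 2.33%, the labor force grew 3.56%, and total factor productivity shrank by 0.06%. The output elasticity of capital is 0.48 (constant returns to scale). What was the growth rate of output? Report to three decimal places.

Output growth was 2.910%.

Labor's share = 1 − 0.48 = 0.52.
The capital stock: 0.48 × 2.33 = 1.1184 pp.
The labor force: 0.52 × 3.56 = 1.8512 pp.
Output growth = -0.06 + 2.9696 = 2.9096%.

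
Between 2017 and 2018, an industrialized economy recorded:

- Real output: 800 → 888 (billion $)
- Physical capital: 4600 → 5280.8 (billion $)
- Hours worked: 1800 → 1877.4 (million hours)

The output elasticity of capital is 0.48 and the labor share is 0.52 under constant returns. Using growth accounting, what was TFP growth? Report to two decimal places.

Real output growth = (888 − 800) / 800 = 11%.
Physical capital growth = (5280.8 − 4600) / 4600 = 14.8%.
Hours worked growth = (1877.4 − 1800) / 1800 = 4.3%.
Labor's share = 1 − 0.48 = 0.52.
Physical capital: 0.48 × 14.8 = 7.104 pp.
Hours worked: 0.52 × 4.3 = 2.236 pp.
TFP growth = 11 − 9.34 = 1.66%.

TFP grew 1.66%.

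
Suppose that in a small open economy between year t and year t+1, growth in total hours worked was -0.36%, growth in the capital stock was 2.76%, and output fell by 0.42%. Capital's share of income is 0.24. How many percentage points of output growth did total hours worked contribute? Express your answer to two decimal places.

Labor's share = 1 − 0.24 = 0.76.
Contribution = share × growth = 0.76 × (-0.36) = -0.2736 pp.

-0.27 percentage points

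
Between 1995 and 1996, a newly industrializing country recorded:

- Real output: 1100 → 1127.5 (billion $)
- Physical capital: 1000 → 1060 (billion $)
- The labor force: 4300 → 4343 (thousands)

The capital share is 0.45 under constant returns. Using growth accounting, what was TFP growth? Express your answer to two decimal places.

-0.75%

Real output growth = (1127.5 − 1100) / 1100 = 2.5%.
Physical capital growth = (1060 − 1000) / 1000 = 6%.
The labor force growth = (4343 − 4300) / 4300 = 1%.
Labor's share = 1 − 0.45 = 0.55.
Physical capital: 0.45 × 6 = 2.7 pp.
The labor force: 0.55 × 1 = 0.55 pp.
TFP growth = 2.5 − 3.25 = -0.75%.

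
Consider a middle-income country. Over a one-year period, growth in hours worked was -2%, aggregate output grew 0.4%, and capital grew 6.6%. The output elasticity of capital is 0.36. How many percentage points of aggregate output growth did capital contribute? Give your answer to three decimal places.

2.376 percentage points

Contribution = share × growth = 0.36 × 6.6 = 2.376 pp.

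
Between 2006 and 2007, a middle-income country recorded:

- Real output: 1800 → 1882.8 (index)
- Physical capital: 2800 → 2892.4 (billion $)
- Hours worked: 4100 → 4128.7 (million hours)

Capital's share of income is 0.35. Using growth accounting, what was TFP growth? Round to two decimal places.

Real output growth = (1882.8 − 1800) / 1800 = 4.6%.
Physical capital growth = (2892.4 − 2800) / 2800 = 3.3%.
Hours worked growth = (4128.7 − 4100) / 4100 = 0.7%.
Labor's share = 1 − 0.35 = 0.65.
Physical capital: 0.35 × 3.3 = 1.155 pp.
Hours worked: 0.65 × 0.7 = 0.455 pp.
TFP growth = 4.6 − 1.61 = 2.99%.

2.99%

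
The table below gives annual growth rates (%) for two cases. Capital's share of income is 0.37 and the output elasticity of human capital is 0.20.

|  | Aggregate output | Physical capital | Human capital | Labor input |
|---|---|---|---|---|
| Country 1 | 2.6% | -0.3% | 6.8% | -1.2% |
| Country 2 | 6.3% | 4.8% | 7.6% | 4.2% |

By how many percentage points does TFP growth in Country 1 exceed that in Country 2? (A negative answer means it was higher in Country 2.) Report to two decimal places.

Labor's share = 1 − 0.37 − 0.2 = 0.43.
Country 1: TFP = 2.6 + 0.111 − 1.36 + 0.516 = 1.867%.
Country 2: TFP = 6.3 − 1.776 − 1.52 − 1.806 = 1.198%.
Difference = 1.867 − (1.198) = 0.669 pp.

0.67 percentage points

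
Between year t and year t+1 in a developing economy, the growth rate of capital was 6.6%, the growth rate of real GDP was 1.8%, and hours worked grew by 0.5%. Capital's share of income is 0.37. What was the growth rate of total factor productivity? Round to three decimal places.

Labor's share = 1 − 0.37 = 0.63.
Capital: 0.37 × 6.6 = 2.442 pp.
Hours worked: 0.63 × 0.5 = 0.315 pp.
TFP growth = 1.8 − 2.757 = -0.957%.

-0.957%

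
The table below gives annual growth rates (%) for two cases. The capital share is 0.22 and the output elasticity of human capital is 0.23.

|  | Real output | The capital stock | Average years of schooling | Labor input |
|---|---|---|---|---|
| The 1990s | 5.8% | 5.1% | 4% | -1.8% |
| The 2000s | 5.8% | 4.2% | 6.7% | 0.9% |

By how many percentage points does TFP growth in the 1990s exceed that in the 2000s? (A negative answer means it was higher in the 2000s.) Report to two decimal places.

1.91 percentage points

Labor's share = 1 − 0.22 − 0.23 = 0.55.
The 1990s: TFP = 5.8 − 1.122 − 0.92 + 0.99 = 4.748%.
The 2000s: TFP = 5.8 − 0.924 − 1.541 − 0.495 = 2.84%.
Difference = 4.748 − (2.84) = 1.908 pp.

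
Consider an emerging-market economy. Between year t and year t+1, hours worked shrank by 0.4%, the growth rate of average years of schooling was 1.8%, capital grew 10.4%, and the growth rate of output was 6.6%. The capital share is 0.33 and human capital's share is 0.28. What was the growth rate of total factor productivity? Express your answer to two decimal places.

Labor's share = 1 − 0.33 − 0.28 = 0.39.
Capital: 0.33 × 10.4 = 3.432 pp.
Average years of schooling: 0.28 × 1.8 = 0.504 pp.
Hours worked: 0.39 × (-0.4) = -0.156 pp.
TFP growth = 6.6 − 3.78 = 2.82%.

2.82%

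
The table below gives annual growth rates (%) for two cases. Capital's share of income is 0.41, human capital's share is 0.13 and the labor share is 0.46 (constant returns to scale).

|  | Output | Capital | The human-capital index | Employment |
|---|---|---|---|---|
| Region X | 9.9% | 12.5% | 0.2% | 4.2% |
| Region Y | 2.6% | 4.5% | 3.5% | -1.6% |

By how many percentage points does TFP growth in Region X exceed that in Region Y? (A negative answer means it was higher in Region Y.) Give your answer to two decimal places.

1.78 percentage points

Labor's share = 1 − 0.41 − 0.13 = 0.46.
Region X: TFP = 9.9 − 5.125 − 0.026 − 1.932 = 2.817%.
Region Y: TFP = 2.6 − 1.845 − 0.455 + 0.736 = 1.036%.
Difference = 2.817 − (1.036) = 1.781 pp.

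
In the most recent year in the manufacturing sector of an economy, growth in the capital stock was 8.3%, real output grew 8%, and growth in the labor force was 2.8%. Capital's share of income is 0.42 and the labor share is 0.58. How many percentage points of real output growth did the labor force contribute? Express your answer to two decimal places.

Labor's share = 1 − 0.42 = 0.58.
Contribution = share × growth = 0.58 × 2.8 = 1.624 pp.

1.62 pp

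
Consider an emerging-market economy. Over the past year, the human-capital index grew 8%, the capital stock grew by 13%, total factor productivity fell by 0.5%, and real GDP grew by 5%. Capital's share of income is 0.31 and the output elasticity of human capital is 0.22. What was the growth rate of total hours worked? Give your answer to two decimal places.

Labor's share = 1 − 0.31 − 0.22 = 0.47.
gY = gA + 0.31×13 + 0.22×8 + 0.47×g.
0.47×g = 5 + 0.5 − 5.79 = -0.29.
g = -0.29 / 0.47 = -0.617%.

-0.62%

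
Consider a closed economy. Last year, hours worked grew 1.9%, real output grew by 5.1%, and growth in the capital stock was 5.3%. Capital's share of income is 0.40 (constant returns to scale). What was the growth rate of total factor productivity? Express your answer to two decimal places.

1.84%

Labor's share = 1 − 0.4 = 0.6.
The capital stock: 0.4 × 5.3 = 2.12 pp.
Hours worked: 0.6 × 1.9 = 1.14 pp.
TFP growth = 5.1 − 3.26 = 1.84%.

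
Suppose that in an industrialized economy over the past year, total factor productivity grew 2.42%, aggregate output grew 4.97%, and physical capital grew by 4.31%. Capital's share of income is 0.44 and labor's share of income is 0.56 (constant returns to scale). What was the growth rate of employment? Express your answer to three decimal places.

Labor's share = 1 − 0.44 = 0.56.
gY = gA + 0.44×4.31 + 0.56×g.
0.56×g = 4.97 − 2.42 − 1.8964 = 0.6536.
g = 0.6536 / 0.56 = 1.16714%.

Employment grew 1.167%.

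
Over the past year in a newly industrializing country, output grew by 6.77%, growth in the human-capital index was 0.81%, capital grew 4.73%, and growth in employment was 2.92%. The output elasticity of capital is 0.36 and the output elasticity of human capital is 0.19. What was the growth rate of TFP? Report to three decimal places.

TFP growth was 3.599%.

Labor's share = 1 − 0.36 − 0.19 = 0.45.
Capital: 0.36 × 4.73 = 1.7028 pp.
The human-capital index: 0.19 × 0.81 = 0.1539 pp.
Employment: 0.45 × 2.92 = 1.314 pp.
TFP growth = 6.77 − 3.1707 = 3.5993%.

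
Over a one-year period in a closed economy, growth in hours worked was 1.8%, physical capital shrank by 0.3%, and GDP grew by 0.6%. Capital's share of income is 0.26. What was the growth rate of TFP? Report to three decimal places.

-0.654%

Labor's share = 1 − 0.26 = 0.74.
Physical capital: 0.26 × (-0.3) = -0.078 pp.
Hours worked: 0.74 × 1.8 = 1.332 pp.
TFP growth = 0.6 − 1.254 = -0.654%.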